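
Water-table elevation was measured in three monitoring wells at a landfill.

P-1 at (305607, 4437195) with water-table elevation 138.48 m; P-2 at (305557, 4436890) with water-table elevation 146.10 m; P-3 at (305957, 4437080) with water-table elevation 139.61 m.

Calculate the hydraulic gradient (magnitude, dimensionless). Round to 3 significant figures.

Differences from P-1: to P-2 (Δx, Δy, Δh) = (-50, -305, +7.62); to P-3 = (350, -115, +1.13).
Determinant of the coordinate differences = (-50)·(-115) − 350·(-305) = 112500.
∂h/∂x = [(+7.62)·(-115) − (+1.13)·(-305)] / 112500 = -0.004726
∂h/∂y = [(-50)·(+1.13) − 350·(+7.62)] / 112500 = -0.02421
|∇h| = √(-0.004726² + -0.02421²) = 0.02467

0.0247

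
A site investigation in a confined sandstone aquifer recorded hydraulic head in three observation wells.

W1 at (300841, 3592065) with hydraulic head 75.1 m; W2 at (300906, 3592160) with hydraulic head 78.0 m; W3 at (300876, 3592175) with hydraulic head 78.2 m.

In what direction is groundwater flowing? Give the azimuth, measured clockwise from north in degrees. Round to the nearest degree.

Differences from W1: to W2 (Δx, Δy, Δh) = (65, 95, +2.9); to W3 = (35, 110, +3.1).
Determinant of the coordinate differences = 65·110 − 35·95 = 3825.
∂h/∂x = [(+2.9)·110 − (+3.1)·95] / 3825 = +0.006405
∂h/∂y = [65·(+3.1) − 35·(+2.9)] / 3825 = +0.02614
Flow direction (−∇h) has components (-0.006405 E, -0.02614 N).
Azimuth = atan2(E, N) = atan2(-0.006405, -0.02614) = 193.8° ≈ 194°.

194°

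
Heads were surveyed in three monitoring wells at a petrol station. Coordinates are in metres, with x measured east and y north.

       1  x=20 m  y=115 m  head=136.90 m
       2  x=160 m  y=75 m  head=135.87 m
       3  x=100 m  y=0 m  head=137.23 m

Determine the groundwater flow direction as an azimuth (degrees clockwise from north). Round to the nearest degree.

046°

Differences from 1: to 2 (Δx, Δy, Δh) = (140, -40, -1.03); to 3 = (80, -115, +0.33).
Determinant of the coordinate differences = 140·(-115) − 80·(-40) = -12900.
∂h/∂x = [(-1.03)·(-115) − (+0.33)·(-40)] / -12900 = -0.01021
∂h/∂y = [140·(+0.33) − 80·(-1.03)] / -12900 = -0.009969
Flow direction (−∇h) has components (+0.01021 E, +0.009969 N).
Azimuth = atan2(E, N) = atan2(+0.01021, +0.009969) = 45.7° ≈ 046°.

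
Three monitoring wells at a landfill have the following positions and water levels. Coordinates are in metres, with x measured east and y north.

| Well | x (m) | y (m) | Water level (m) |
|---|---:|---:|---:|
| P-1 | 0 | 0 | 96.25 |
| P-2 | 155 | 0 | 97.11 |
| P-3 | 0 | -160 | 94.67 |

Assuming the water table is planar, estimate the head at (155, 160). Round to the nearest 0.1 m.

∂h/∂x = (97.11 − 96.25) / (155 − 0) = +0.005548
∂h/∂y = (94.67 − 96.25) / (-160 − 0) = +0.009875
h(155, 160) = 96.25 + (+0.005548)·(155) + (+0.009875)·(160) = 96.25 +0.860 +1.580 = 98.690 m.

98.7 m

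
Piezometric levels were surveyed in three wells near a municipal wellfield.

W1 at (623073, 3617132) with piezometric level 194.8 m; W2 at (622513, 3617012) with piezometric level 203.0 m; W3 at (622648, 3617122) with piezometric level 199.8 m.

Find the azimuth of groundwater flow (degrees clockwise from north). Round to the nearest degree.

037°

Differences from W1: to W2 (Δx, Δy, Δh) = (-560, -120, +8.2); to W3 = (-425, -10, +5.0).
Solve a·Δx + b·Δy = Δh: det = (-560)·(-10) − (-425)·(-120) = -45400.
∂h/∂x = [(+8.2)·(-10) − (+5.0)·(-120)] / -45400 = -0.01141
∂h/∂y = [(-560)·(+5.0) − (-425)·(+8.2)] / -45400 = -0.01509
Flow direction (−∇h) has components (+0.01141 E, +0.01509 N).
Azimuth = atan2(E, N) = atan2(+0.01141, +0.01509) = 37.1° ≈ 037°.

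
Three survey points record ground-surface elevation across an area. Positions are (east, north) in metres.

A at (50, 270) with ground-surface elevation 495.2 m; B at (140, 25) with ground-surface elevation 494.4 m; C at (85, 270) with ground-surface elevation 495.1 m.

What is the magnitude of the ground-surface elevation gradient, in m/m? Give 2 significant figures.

Differences from A: to B (Δx, Δy, Δh) = (90, -245, -0.8); to C = (35, 0, -0.1).
Determinant of the coordinate differences = 90·0 − 35·(-245) = 8575.
∂z/∂x = [(-0.8)·0 − (-0.1)·(-245)] / 8575 = -0.002857
∂z/∂y = [90·(-0.1) − 35·(-0.8)] / 8575 = +0.002216
|∇f| = √(-0.002857² + 0.002216²) = 0.003616 m/m

0.0036 m/m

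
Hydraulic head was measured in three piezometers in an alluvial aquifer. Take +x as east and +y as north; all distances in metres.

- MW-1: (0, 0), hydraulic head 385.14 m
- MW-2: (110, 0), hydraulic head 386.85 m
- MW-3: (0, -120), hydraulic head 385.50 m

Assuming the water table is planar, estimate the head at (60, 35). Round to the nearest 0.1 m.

∂h/∂x = (386.85 − 385.14) / (110 − 0) = +0.01555
∂h/∂y = (385.50 − 385.14) / (-120 − 0) = -0.003000
h(60, 35) = 385.14 + (+0.01555)·(60) + (-0.003000)·(35) = 385.14 +0.933 -0.105 = 385.968 m.

386.0 m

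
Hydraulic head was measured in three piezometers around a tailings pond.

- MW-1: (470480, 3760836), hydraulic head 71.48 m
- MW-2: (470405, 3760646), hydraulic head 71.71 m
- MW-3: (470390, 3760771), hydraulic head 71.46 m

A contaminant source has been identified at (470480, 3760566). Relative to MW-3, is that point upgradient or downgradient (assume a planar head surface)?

Three-point gradient (reference MW-1): Δ to MW-2 = (-75, -190, +0.23), Δ to MW-3 = (-90, -65, -0.02).
∂h/∂x = +0.001534, ∂h/∂y = -0.001816 (det = -12225).
Head at (470480, 3760566) = 71.48 + (+0.001534)·(0) + (-0.001816)·(-270) = 71.97 m.
That is higher than the 71.46 m at MW-3, so the point is upgradient.

upgradient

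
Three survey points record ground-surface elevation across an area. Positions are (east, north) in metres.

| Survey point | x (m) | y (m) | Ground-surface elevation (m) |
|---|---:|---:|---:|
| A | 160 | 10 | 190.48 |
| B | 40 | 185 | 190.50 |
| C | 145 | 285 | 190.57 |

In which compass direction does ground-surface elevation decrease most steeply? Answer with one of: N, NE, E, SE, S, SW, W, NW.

SW

Taking A as reference: B−A = (-120, 175, +0.02); C−A = (-15, 275, +0.09).
Determinant of the coordinate differences = (-120)·275 − (-15)·175 = -30375.
∂z/∂x = [(+0.02)·275 − (+0.09)·175] / -30375 = +0.0003374
∂z/∂y = [(-120)·(+0.09) − (-15)·(+0.02)] / -30375 = +0.0003457
Steepest decrease is along −∇f = (-0.0003374 E, -0.0003457 N) → southwest.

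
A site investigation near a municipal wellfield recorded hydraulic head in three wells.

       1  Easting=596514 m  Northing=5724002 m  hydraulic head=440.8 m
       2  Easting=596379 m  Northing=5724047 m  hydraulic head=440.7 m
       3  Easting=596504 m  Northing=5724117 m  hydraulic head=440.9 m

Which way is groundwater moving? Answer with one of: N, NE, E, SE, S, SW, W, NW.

Taking 1 as reference: 2−1 = (-135, 45, -0.1); 3−1 = (-10, 115, +0.1).
Solve a·Δx + b·Δy = Δh: det = (-135)·115 − (-10)·45 = -15075.
∂h/∂x = [(-0.1)·115 − (+0.1)·45] / -15075 = +0.001061
∂h/∂y = [(-135)·(+0.1) − (-10)·(-0.1)] / -15075 = +0.0009619
Flow = −∇h = (-0.001061 east, -0.0009619 north), which points southwest.

SW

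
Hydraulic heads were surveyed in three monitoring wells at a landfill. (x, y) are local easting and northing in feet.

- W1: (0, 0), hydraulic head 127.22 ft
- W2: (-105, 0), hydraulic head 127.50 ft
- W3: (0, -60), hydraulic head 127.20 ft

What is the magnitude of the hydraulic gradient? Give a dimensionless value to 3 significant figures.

∂h/∂x = (127.50 − 127.22) / (-105 − 0) = -0.002667
∂h/∂y = (127.20 − 127.22) / (-60 − 0) = +0.0003333
|∇h| = √(-0.002667² + 0.0003333²) = 0.002688

0.00269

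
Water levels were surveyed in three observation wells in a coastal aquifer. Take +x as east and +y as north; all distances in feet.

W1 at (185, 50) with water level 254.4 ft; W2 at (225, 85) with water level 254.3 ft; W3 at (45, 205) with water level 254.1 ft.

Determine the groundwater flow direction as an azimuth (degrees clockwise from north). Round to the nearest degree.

011°

With h = a·x + b·y + c and W1 as origin, the differences give:
  40·a + 35·b = -0.1
  (-140)·a + 155·b = -0.3
Eliminate b (×155 and ×35, subtract): 11100·a = -5.00 → a = ∂h/∂x = -0.0004505
Back-substitute: b = ∂h/∂y = -0.002342.
Flow direction (−∇h) has components (+0.0004505 E, +0.002342 N).
Azimuth = atan2(E, N) = atan2(+0.0004505, +0.002342) = 10.9° ≈ 011°.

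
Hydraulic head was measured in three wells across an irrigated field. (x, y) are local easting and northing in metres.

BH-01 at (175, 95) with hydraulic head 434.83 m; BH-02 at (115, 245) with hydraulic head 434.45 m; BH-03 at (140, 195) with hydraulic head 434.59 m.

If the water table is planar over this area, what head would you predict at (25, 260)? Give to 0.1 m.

Taking BH-01 as reference: BH-02−BH-01 = (-60, 150, -0.38); BH-03−BH-01 = (-35, 100, -0.24).
Solve a·Δx + b·Δy = Δh: det = (-60)·100 − (-35)·150 = -750.
∂h/∂x = [(-0.38)·100 − (-0.24)·150] / -750 = +0.002667
∂h/∂y = [(-60)·(-0.24) − (-35)·(-0.38)] / -750 = -0.001467
h(25, 260) = 434.83 + (+0.002667)·(-150) + (-0.001467)·(165) = 434.83 -0.400 -0.242 = 434.188 m.

434.2 m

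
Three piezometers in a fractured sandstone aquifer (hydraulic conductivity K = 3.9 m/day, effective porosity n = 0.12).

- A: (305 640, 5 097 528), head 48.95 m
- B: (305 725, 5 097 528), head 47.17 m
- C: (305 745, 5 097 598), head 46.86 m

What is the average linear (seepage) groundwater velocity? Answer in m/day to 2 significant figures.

0.68 m/day

With h = a·x + b·y + c and A as origin, the differences give:
  85·a + 0·b = -1.78
  105·a + 70·b = -2.09
Eliminate b (×70 and ×0, subtract): 5950·a = -124.600 → a = ∂h/∂x = -0.02094
Back-substitute: b = ∂h/∂y = +0.001555.
|∇h| = √(-0.02094² + 0.001555²) = 0.021
Seepage velocity v = K·i/n = 3.9 × 0.021 / 0.12 = 0.6825 m/day.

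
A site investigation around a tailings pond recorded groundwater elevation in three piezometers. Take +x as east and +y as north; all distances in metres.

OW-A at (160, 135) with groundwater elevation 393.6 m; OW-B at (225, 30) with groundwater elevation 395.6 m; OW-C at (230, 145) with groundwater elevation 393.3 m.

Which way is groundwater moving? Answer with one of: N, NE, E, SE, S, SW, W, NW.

With h = a·x + b·y + c and OW-A as origin, the differences give:
  65·a + (-105)·b = +2.0
  70·a + 10·b = -0.3
Eliminate b (×10 and ×(-105), subtract): 8000·a = -11.50 → a = ∂h/∂x = -0.001438
Back-substitute: b = ∂h/∂y = -0.01994.
Flow = −∇h = (+0.001438 east, +0.01994 north), which points north.

N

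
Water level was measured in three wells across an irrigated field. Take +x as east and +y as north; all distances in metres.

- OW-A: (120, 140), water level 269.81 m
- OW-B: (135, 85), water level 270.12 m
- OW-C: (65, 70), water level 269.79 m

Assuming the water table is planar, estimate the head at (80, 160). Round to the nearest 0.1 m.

With h = a·x + b·y + c and OW-A as origin, the differences give:
  15·a + (-55)·b = +0.31
  (-55)·a + (-70)·b = -0.02
Eliminate b (×(-70) and ×(-55), subtract): -4075·a = -22.800 → a = ∂h/∂x = +0.005595
Back-substitute: b = ∂h/∂y = -0.004110.
h(80, 160) = 269.81 + (+0.005595)·(-40) + (-0.004110)·(20) = 269.81 -0.224 -0.082 = 269.504 m.

269.5 m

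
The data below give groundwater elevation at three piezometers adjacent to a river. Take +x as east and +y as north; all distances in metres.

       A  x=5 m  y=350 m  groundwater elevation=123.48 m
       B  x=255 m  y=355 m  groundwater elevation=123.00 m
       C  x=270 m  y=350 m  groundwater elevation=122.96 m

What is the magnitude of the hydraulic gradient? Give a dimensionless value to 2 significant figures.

0.0029

Taking A as reference: B−A = (250, 5, -0.48); C−A = (265, 0, -0.52).
Determinant of the coordinate differences = 250·0 − 265·5 = -1325.
∂h/∂x = [(-0.48)·0 − (-0.52)·5] / -1325 = -0.001962
∂h/∂y = [250·(-0.52) − 265·(-0.48)] / -1325 = +0.002113
|∇h| = √(-0.001962² + 0.002113²) = 0.002883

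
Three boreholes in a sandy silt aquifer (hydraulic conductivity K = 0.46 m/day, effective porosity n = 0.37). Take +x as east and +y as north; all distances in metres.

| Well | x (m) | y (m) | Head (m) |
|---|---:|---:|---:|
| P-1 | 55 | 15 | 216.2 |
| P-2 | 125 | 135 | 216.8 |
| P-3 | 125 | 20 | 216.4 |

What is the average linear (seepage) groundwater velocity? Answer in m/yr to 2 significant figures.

Taking P-1 as reference: P-2−P-1 = (70, 120, +0.6); P-3−P-1 = (70, 5, +0.2).
Solve a·Δx + b·Δy = Δh: det = 70·5 − 70·120 = -8050.
∂h/∂x = [(+0.6)·5 − (+0.2)·120] / -8050 = +0.002609
∂h/∂y = [70·(+0.2) − 70·(+0.6)] / -8050 = +0.003478
|∇h| = √(0.002609² + 0.003478²) = 0.004348
Seepage velocity v = K·i/n = 0.46 × 0.004348 / 0.37 = 0.005406 m/day = 1.975 m/yr.

2.0 m/yr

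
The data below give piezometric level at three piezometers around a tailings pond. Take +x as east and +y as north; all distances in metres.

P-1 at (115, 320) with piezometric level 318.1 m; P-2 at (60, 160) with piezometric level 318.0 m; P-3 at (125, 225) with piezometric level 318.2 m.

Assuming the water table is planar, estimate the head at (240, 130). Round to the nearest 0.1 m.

With h = a·x + b·y + c and P-1 as origin, the differences give:
  (-55)·a + (-160)·b = -0.1
  10·a + (-95)·b = +0.1
Eliminate b (×(-95) and ×(-160), subtract): 6825·a = 25.50 → a = ∂h/∂x = +0.003736
Back-substitute: b = ∂h/∂y = -0.0006593.
h(240, 130) = 318.1 + (+0.003736)·(125) + (-0.0006593)·(-190) = 318.1 +0.467 +0.125 = 318.692 m.

318.7 m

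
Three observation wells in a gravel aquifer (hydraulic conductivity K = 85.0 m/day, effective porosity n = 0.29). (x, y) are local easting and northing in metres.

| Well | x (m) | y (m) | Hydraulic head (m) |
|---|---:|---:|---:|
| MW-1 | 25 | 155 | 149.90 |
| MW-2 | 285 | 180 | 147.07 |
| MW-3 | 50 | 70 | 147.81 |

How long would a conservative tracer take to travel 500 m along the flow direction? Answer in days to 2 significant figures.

Taking MW-1 as reference: MW-2−MW-1 = (260, 25, -2.83); MW-3−MW-1 = (25, -85, -2.09).
Solve a·Δx + b·Δy = Δh: det = 260·(-85) − 25·25 = -22725.
∂h/∂x = [(-2.83)·(-85) − (-2.09)·25] / -22725 = -0.01288
∂h/∂y = [260·(-2.09) − 25·(-2.83)] / -22725 = +0.02080
|∇h| = √(-0.01288² + 0.02080²) = 0.02446
Seepage velocity v = K·i/n = 85.0 × 0.02446 / 0.29 = 7.169 m/day.
t = 500 / 7.169 = 69.74 days.

70 days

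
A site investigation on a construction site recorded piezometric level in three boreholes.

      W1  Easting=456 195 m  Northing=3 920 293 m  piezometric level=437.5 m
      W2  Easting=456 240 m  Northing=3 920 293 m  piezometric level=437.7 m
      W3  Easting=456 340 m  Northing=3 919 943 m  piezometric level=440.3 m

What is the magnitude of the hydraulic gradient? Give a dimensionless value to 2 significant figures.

0.0076

Differences from W1: to W2 (Δx, Δy, Δh) = (45, 0, +0.2); to W3 = (145, -350, +2.8).
Solve a·Δx + b·Δy = Δh: det = 45·(-350) − 145·0 = -15750.
∂h/∂x = [(+0.2)·(-350) − (+2.8)·0] / -15750 = +0.004444
∂h/∂y = [45·(+2.8) − 145·(+0.2)] / -15750 = -0.006159
|∇h| = √(0.004444² + -0.006159²) = 0.007595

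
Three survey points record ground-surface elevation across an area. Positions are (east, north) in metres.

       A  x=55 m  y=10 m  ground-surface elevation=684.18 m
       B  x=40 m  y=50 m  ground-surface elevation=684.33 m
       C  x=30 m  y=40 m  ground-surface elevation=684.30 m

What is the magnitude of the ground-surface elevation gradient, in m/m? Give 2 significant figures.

0.0036 m/m

With z = a·x + b·y + c and A as origin, the differences give:
  (-15)·a + 40·b = +0.15
  (-25)·a + 30·b = +0.12
Eliminate b (×30 and ×40, subtract): 550·a = -0.300 → a = ∂z/∂x = -0.0005455
Back-substitute: b = ∂z/∂y = +0.003545.
|∇f| = √(-0.0005455² + 0.003545²) = 0.003587 m/m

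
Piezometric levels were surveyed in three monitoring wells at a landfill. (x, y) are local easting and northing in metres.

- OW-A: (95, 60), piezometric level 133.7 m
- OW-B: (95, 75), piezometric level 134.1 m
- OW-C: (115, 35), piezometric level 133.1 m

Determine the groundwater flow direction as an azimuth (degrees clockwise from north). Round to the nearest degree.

With h = a·x + b·y + c and OW-A as origin, the differences give:
  0·a + 15·b = +0.4
  20·a + (-25)·b = -0.6
Eliminate b (×(-25) and ×15, subtract): -300·a = -1.00 → a = ∂h/∂x = +0.003333
Back-substitute: b = ∂h/∂y = +0.02667.
Flow direction (−∇h) has components (-0.003333 E, -0.02667 N).
Azimuth = atan2(E, N) = atan2(-0.003333, -0.02667) = 187.1° ≈ 187°.

187°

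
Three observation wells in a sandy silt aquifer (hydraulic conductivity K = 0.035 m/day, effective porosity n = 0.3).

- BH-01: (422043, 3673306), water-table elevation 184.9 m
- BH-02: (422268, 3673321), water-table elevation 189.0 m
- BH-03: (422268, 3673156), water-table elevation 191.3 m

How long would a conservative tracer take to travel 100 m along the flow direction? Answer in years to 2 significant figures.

99 years

With h = a·x + b·y + c and BH-01 as origin, the differences give:
  225·a + 15·b = +4.1
  225·a + (-150)·b = +6.4
Eliminate b (×(-150) and ×15, subtract): -37125·a = -711.00 → a = ∂h/∂x = +0.01915
Back-substitute: b = ∂h/∂y = -0.01394.
|∇h| = √(0.01915² + -0.01394²) = 0.02369
Seepage velocity v = K·i/n = 0.035 × 0.02369 / 0.3 = 0.002764 m/day.
t = 100 / 0.002764 = 3.618e+04 days = 99.1 years.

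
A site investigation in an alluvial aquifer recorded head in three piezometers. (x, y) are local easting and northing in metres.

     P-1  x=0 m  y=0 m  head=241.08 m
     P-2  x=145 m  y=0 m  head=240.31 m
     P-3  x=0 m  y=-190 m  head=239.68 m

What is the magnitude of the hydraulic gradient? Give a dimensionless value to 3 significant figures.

0.00908

∂h/∂x = (240.31 − 241.08) / (145 − 0) = -0.005310
∂h/∂y = (239.68 − 241.08) / (-190 − 0) = +0.007368
|∇h| = √(-0.005310² + 0.007368²) = 0.009082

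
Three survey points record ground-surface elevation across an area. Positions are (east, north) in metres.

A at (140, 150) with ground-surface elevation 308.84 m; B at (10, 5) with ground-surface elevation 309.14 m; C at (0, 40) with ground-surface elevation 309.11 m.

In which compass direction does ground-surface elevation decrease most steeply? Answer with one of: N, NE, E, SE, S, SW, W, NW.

NE

Three-point gradient (reference A): Δ to B = (-130, -145, +0.30), Δ to C = (-140, -110, +0.27).
∂z/∂x = -0.001025, ∂z/∂y = -0.001150 (det = -6000).
Steepest decrease is along −∇f = (+0.001025 E, +0.001150 N) → northeast.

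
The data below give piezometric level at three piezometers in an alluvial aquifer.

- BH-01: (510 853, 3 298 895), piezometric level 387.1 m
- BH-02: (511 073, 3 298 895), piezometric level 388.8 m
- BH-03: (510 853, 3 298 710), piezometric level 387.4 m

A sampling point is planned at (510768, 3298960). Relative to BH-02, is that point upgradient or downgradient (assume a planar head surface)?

∂h/∂x = (388.8 − 387.1) / (511073 − 510853) = +0.007727
∂h/∂y = (387.4 − 387.1) / (3298710 − 3298895) = -0.001622
Head at (510768, 3298960) = 387.1 + (+0.007727)·(-85) + (-0.001622)·(65) = 386.34 m.
That is lower than the 388.8 m at BH-02, so the point is downgradient.

downgradient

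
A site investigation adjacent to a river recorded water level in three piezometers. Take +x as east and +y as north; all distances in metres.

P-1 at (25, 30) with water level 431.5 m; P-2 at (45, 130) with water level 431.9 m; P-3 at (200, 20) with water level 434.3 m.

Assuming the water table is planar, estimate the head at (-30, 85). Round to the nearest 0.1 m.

Taking P-1 as reference: P-2−P-1 = (20, 100, +0.4); P-3−P-1 = (175, -10, +2.8).
Determinant of the coordinate differences = 20·(-10) − 175·100 = -17700.
∂h/∂x = [(+0.4)·(-10) − (+2.8)·100] / -17700 = +0.01605
∂h/∂y = [20·(+2.8) − 175·(+0.4)] / -17700 = +0.0007910
h(-30, 85) = 431.5 + (+0.01605)·(-55) + (+0.0007910)·(55) = 431.5 -0.882 +0.044 = 430.661 m.

430.7 m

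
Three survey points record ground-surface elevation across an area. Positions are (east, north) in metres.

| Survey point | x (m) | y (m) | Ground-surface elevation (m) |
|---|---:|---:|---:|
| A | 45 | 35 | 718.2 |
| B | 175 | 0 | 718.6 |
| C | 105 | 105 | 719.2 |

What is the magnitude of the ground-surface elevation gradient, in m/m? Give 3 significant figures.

Three-point gradient (reference A): Δ to B = (130, -35, +0.4), Δ to C = (60, 70, +1.0).
∂z/∂x = +0.005625, ∂z/∂y = +0.009464 (det = 11200).
|∇f| = √(0.005625² + 0.009464²) = 0.01101 m/m

0.0110 m/m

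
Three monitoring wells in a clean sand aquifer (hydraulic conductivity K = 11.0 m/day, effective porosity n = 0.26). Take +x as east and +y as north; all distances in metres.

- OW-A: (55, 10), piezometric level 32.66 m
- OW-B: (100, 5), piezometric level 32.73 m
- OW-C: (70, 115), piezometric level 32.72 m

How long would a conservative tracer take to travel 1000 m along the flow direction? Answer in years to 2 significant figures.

40 years

Three-point gradient (reference OW-A): Δ to OW-B = (45, -5, +0.07), Δ to OW-C = (15, 105, +0.06).
∂h/∂x = +0.001594, ∂h/∂y = +0.0003438 (det = 4800).
|∇h| = √(0.001594² + 0.0003438²) = 0.001631
Seepage velocity v = K·i/n = 11.0 × 0.001631 / 0.26 = 0.069 m/day.
t = 1000 / 0.069 = 1.449e+04 days = 39.7 years.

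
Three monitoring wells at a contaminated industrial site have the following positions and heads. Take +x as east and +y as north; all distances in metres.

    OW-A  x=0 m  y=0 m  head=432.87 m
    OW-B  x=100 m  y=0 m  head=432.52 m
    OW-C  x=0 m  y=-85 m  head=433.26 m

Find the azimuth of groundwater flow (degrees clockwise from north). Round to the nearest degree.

037°

∂h/∂x = (432.52 − 432.87) / (100 − 0) = -0.003500
∂h/∂y = (433.26 − 432.87) / (-85 − 0) = -0.004588
Flow direction (−∇h) has components (+0.003500 E, +0.004588 N).
Azimuth = atan2(E, N) = atan2(+0.003500, +0.004588) = 37.3° ≈ 037°.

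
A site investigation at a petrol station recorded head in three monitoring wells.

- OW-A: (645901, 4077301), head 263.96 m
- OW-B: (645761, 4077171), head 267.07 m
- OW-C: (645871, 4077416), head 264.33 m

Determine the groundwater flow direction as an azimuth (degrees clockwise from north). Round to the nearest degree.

084°

With h = a·x + b·y + c and OW-A as origin, the differences give:
  (-140)·a + (-130)·b = +3.11
  (-30)·a + 115·b = +0.37
Eliminate b (×115 and ×(-130), subtract): -20000·a = 405.750 → a = ∂h/∂x = -0.02029
Back-substitute: b = ∂h/∂y = -0.002075.
Flow direction (−∇h) has components (+0.02029 E, +0.002075 N).
Azimuth = atan2(E, N) = atan2(+0.02029, +0.002075) = 84.2° ≈ 084°.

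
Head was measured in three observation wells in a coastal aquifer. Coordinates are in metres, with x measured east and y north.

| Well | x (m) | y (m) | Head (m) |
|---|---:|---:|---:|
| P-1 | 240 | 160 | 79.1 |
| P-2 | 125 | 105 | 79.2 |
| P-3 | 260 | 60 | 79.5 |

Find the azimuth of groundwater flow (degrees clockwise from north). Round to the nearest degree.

346°

Differences from P-1: to P-2 (Δx, Δy, Δh) = (-115, -55, +0.1); to P-3 = (20, -100, +0.4).
Solve a·Δx + b·Δy = Δh: det = (-115)·(-100) − 20·(-55) = 12600.
∂h/∂x = [(+0.1)·(-100) − (+0.4)·(-55)] / 12600 = +0.0009524
∂h/∂y = [(-115)·(+0.4) − 20·(+0.1)] / 12600 = -0.003810
Flow direction (−∇h) has components (-0.0009524 E, +0.003810 N).
Azimuth = atan2(E, N) = atan2(-0.0009524, +0.003810) = 346.0° ≈ 346°.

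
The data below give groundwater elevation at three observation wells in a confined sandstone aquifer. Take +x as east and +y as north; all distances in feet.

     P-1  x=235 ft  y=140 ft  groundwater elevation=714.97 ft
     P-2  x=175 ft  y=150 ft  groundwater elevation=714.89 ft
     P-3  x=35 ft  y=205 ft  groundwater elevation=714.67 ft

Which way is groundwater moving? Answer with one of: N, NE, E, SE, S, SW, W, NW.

NW

Differences from P-1: to P-2 (Δx, Δy, Δh) = (-60, 10, -0.08); to P-3 = (-200, 65, -0.30).
Determinant of the coordinate differences = (-60)·65 − (-200)·10 = -1900.
∂h/∂x = [(-0.08)·65 − (-0.30)·10] / -1900 = +0.001158
∂h/∂y = [(-60)·(-0.30) − (-200)·(-0.08)] / -1900 = -0.001053
Flow = −∇h = (-0.001158 east, +0.001053 north), which points northwest.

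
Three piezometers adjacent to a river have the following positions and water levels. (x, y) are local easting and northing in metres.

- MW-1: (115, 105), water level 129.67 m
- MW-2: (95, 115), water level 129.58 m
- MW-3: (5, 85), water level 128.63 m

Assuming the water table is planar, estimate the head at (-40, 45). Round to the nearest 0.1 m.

Differences from MW-1: to MW-2 (Δx, Δy, Δh) = (-20, 10, -0.09); to MW-3 = (-110, -20, -1.04).
Determinant of the coordinate differences = (-20)·(-20) − (-110)·10 = 1500.
∂h/∂x = [(-0.09)·(-20) − (-1.04)·10] / 1500 = +0.008133
∂h/∂y = [(-20)·(-1.04) − (-110)·(-0.09)] / 1500 = +0.007267
h(-40, 45) = 129.67 + (+0.008133)·(-155) + (+0.007267)·(-60) = 129.67 -1.261 -0.436 = 127.973 m.

128.0 m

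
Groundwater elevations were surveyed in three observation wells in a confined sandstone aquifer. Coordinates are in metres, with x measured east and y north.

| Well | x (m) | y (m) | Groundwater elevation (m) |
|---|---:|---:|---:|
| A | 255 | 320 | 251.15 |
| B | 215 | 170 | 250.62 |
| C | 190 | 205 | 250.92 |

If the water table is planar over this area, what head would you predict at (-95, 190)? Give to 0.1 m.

252.3 m

Taking A as reference: B−A = (-40, -150, -0.53); C−A = (-65, -115, -0.23).
Solve a·Δx + b·Δy = Δh: det = (-40)·(-115) − (-65)·(-150) = -5150.
∂h/∂x = [(-0.53)·(-115) − (-0.23)·(-150)] / -5150 = -0.005136
∂h/∂y = [(-40)·(-0.23) − (-65)·(-0.53)] / -5150 = +0.004903
h(-95, 190) = 251.15 + (-0.005136)·(-350) + (+0.004903)·(-130) = 251.15 +1.798 -0.637 = 252.310 m.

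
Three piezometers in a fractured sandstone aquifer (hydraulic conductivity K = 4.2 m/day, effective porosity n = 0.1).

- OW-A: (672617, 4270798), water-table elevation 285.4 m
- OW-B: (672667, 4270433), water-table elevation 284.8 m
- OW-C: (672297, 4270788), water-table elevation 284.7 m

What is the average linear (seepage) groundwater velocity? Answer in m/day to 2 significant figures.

0.12 m/day

Differences from OW-A: to OW-B (Δx, Δy, Δh) = (50, -365, -0.6); to OW-C = (-320, -10, -0.7).
Determinant of the coordinate differences = 50·(-10) − (-320)·(-365) = -117300.
∂h/∂x = [(-0.6)·(-10) − (-0.7)·(-365)] / -117300 = +0.002127
∂h/∂y = [50·(-0.7) − (-320)·(-0.6)] / -117300 = +0.001935
|∇h| = √(0.002127² + 0.001935²) = 0.002875
Seepage velocity v = K·i/n = 4.2 × 0.002875 / 0.1 = 0.1207 m/day.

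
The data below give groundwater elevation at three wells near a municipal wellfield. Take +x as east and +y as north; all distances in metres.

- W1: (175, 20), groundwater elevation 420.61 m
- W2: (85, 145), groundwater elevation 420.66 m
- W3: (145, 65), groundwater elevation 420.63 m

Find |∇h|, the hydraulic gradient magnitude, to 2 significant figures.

0.0013

With h = a·x + b·y + c and W1 as origin, the differences give:
  (-90)·a + 125·b = +0.05
  (-30)·a + 45·b = +0.02
Eliminate b (×45 and ×125, subtract): -300·a = -0.250 → a = ∂h/∂x = +0.0008333
Back-substitute: b = ∂h/∂y = +0.0010000.
|∇h| = √(0.0008333² + 0.0010000²) = 0.001302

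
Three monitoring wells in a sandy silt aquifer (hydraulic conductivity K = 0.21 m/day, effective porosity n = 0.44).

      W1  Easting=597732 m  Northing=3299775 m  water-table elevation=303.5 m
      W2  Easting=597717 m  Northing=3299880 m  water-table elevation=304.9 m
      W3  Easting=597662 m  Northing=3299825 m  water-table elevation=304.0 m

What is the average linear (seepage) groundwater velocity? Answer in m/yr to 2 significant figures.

2.4 m/yr

Taking W1 as reference: W2−W1 = (-15, 105, +1.4); W3−W1 = (-70, 50, +0.5).
Solve a·Δx + b·Δy = Δh: det = (-15)·50 − (-70)·105 = 6600.
∂h/∂x = [(+1.4)·50 − (+0.5)·105] / 6600 = +0.002652
∂h/∂y = [(-15)·(+0.5) − (-70)·(+1.4)] / 6600 = +0.01371
|∇h| = √(0.002652² + 0.01371²) = 0.01396
Seepage velocity v = K·i/n = 0.21 × 0.01396 / 0.44 = 0.006663 m/day = 2.434 m/yr.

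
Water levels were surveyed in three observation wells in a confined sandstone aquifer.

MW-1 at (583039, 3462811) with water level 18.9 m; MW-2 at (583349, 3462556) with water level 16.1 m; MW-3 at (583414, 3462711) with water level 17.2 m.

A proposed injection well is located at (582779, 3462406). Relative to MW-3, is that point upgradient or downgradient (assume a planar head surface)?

Differences from MW-1: to MW-2 (Δx, Δy, Δh) = (310, -255, -2.8); to MW-3 = (375, -100, -1.7).
Solve a·Δx + b·Δy = Δh: det = 310·(-100) − 375·(-255) = 64625.
∂h/∂x = [(-2.8)·(-100) − (-1.7)·(-255)] / 64625 = -0.002375
∂h/∂y = [310·(-1.7) − 375·(-2.8)] / 64625 = +0.008093
Head at (582779, 3462406) = 18.9 + (-0.002375)·(-260) + (+0.008093)·(-405) = 16.24 m.
That is lower than the 17.2 m at MW-3, so the point is downgradient.

downgradient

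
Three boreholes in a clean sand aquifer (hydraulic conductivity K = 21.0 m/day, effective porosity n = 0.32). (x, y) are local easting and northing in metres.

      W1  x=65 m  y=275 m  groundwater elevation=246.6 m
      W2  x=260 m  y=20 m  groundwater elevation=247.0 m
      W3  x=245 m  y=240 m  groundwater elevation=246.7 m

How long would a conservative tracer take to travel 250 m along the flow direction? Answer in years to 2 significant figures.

Three-point gradient (reference W1): Δ to W2 = (195, -255, +0.4), Δ to W3 = (180, -35, +0.1).
∂h/∂x = +0.0002943, ∂h/∂y = -0.001344 (det = 39075).
|∇h| = √(0.0002943² + -0.001344²) = 0.001376
Seepage velocity v = K·i/n = 21.0 × 0.001376 / 0.32 = 0.0903 m/day.
t = 250 / 0.0903 = 2769 days = 7.58 years.

7.6 years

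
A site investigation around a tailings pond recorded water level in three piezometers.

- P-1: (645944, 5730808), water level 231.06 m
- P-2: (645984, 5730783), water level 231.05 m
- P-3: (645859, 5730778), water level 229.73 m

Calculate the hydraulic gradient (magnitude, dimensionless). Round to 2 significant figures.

0.019

Differences from P-1: to P-2 (Δx, Δy, Δh) = (40, -25, -0.01); to P-3 = (-85, -30, -1.33).
Determinant of the coordinate differences = 40·(-30) − (-85)·(-25) = -3325.
∂h/∂x = [(-0.01)·(-30) − (-1.33)·(-25)] / -3325 = +0.009910
∂h/∂y = [40·(-1.33) − (-85)·(-0.01)] / -3325 = +0.01626
|∇h| = √(0.009910² + 0.01626²) = 0.01904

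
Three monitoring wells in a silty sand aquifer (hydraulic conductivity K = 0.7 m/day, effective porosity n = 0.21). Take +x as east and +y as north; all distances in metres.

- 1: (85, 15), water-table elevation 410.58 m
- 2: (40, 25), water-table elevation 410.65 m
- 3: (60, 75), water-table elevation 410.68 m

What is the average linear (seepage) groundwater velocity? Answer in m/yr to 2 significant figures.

Taking 1 as reference: 2−1 = (-45, 10, +0.07); 3−1 = (-25, 60, +0.10).
Solve a·Δx + b·Δy = Δh: det = (-45)·60 − (-25)·10 = -2450.
∂h/∂x = [(+0.07)·60 − (+0.10)·10] / -2450 = -0.001306
∂h/∂y = [(-45)·(+0.10) − (-25)·(+0.07)] / -2450 = +0.001122
|∇h| = √(-0.001306² + 0.001122²) = 0.001722
Seepage velocity v = K·i/n = 0.7 × 0.001722 / 0.21 = 0.00574 m/day = 2.097 m/yr.

2.1 m/yr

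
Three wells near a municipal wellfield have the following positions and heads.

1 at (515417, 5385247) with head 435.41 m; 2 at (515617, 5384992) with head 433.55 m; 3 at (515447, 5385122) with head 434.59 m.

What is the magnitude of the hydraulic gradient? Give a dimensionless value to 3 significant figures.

0.00638

Taking 1 as reference: 2−1 = (200, -255, -1.86); 3−1 = (30, -125, -0.82).
Determinant of the coordinate differences = 200·(-125) − 30·(-255) = -17350.
∂h/∂x = [(-1.86)·(-125) − (-0.82)·(-255)] / -17350 = -0.001349
∂h/∂y = [200·(-0.82) − 30·(-1.86)] / -17350 = +0.006236
|∇h| = √(-0.001349² + 0.006236²) = 0.00638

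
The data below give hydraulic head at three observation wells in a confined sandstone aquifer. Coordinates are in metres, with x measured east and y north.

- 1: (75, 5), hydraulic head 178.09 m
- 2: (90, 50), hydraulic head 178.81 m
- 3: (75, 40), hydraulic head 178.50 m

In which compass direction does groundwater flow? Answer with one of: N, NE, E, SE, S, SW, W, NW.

Taking 1 as reference: 2−1 = (15, 45, +0.72); 3−1 = (0, 35, +0.41).
Solve a·Δx + b·Δy = Δh: det = 15·35 − 0·45 = 525.
∂h/∂x = [(+0.72)·35 − (+0.41)·45] / 525 = +0.01286
∂h/∂y = [15·(+0.41) − 0·(+0.72)] / 525 = +0.01171
Flow = −∇h = (-0.01286 east, -0.01171 north), which points southwest.

SW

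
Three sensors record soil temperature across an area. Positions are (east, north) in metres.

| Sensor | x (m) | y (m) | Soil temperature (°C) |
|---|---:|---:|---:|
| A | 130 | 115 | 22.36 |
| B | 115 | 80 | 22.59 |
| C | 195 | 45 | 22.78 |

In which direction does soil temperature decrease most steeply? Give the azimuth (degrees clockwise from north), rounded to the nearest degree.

004°

With T = a·x + b·y + c and A as origin, the differences give:
  (-15)·a + (-35)·b = +0.23
  65·a + (-70)·b = +0.42
Eliminate b (×(-70) and ×(-35), subtract): 3325·a = -1.400 → a = ∂T/∂x = -0.0004211
Back-substitute: b = ∂T/∂y = -0.006391.
Steepest decrease is along −∇f: components (+0.0004211 E, +0.006391 N).
Azimuth = atan2(+0.0004211, +0.006391) = 3.8° ≈ 004°.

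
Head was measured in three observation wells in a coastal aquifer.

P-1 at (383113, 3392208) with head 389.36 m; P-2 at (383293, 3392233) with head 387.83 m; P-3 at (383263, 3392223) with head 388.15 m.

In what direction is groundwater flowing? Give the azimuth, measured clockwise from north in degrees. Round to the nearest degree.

032°

Differences from P-1: to P-2 (Δx, Δy, Δh) = (180, 25, -1.53); to P-3 = (150, 15, -1.21).
Solve a·Δx + b·Δy = Δh: det = 180·15 − 150·25 = -1050.
∂h/∂x = [(-1.53)·15 − (-1.21)·25] / -1050 = -0.006952
∂h/∂y = [180·(-1.21) − 150·(-1.53)] / -1050 = -0.01114
Flow direction (−∇h) has components (+0.006952 E, +0.01114 N).
Azimuth = atan2(E, N) = atan2(+0.006952, +0.01114) = 32.0° ≈ 032°.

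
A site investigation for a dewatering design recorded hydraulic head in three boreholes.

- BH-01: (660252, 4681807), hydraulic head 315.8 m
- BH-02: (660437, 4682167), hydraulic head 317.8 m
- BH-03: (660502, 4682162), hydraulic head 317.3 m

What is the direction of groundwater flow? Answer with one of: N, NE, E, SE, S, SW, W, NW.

SE

Taking BH-01 as reference: BH-02−BH-01 = (185, 360, +2.0); BH-03−BH-01 = (250, 355, +1.5).
Solve a·Δx + b·Δy = Δh: det = 185·355 − 250·360 = -24325.
∂h/∂x = [(+2.0)·355 − (+1.5)·360] / -24325 = -0.006989
∂h/∂y = [185·(+1.5) − 250·(+2.0)] / -24325 = +0.009147
Flow = −∇h = (+0.006989 east, -0.009147 north), which points southeast.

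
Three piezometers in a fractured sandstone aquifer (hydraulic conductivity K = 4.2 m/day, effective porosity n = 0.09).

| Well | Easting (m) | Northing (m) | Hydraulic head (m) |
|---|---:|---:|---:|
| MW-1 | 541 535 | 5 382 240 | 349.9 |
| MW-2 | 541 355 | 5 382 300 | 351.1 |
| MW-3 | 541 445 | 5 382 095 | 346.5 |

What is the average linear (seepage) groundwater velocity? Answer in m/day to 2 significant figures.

1.1 m/day

Differences from MW-1: to MW-2 (Δx, Δy, Δh) = (-180, 60, +1.2); to MW-3 = (-90, -145, -3.4).
Determinant of the coordinate differences = (-180)·(-145) − (-90)·60 = 31500.
∂h/∂x = [(+1.2)·(-145) − (-3.4)·60] / 31500 = +0.0009524
∂h/∂y = [(-180)·(-3.4) − (-90)·(+1.2)] / 31500 = +0.02286
|∇h| = √(0.0009524² + 0.02286²) = 0.02288
Seepage velocity v = K·i/n = 4.2 × 0.02288 / 0.09 = 1.068 m/day.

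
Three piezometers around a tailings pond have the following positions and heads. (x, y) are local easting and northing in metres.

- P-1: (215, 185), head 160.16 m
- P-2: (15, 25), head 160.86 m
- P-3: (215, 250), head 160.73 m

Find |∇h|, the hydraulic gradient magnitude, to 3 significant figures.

Three-point gradient (reference P-1): Δ to P-2 = (-200, -160, +0.70), Δ to P-3 = (0, 65, +0.57).
∂h/∂x = -0.01052, ∂h/∂y = +0.008769 (det = -13000).
|∇h| = √(-0.01052² + 0.008769²) = 0.0137

0.0137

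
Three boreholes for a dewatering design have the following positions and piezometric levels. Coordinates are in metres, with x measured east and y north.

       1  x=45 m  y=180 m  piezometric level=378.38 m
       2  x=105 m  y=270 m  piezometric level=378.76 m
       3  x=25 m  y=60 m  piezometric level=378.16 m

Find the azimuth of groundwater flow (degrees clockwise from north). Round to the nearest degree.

Taking 1 as reference: 2−1 = (60, 90, +0.38); 3−1 = (-20, -120, -0.22).
Determinant of the coordinate differences = 60·(-120) − (-20)·90 = -5400.
∂h/∂x = [(+0.38)·(-120) − (-0.22)·90] / -5400 = +0.004778
∂h/∂y = [60·(-0.22) − (-20)·(+0.38)] / -5400 = +0.001037
Flow direction (−∇h) has components (-0.004778 E, -0.001037 N).
Azimuth = atan2(E, N) = atan2(-0.004778, -0.001037) = 257.8° ≈ 258°.

258°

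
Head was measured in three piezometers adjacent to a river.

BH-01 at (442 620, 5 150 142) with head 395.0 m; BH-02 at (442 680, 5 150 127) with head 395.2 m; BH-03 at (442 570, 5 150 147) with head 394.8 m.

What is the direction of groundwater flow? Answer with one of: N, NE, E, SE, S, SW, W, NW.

SW

Taking BH-01 as reference: BH-02−BH-01 = (60, -15, +0.2); BH-03−BH-01 = (-50, 5, -0.2).
Determinant of the coordinate differences = 60·5 − (-50)·(-15) = -450.
∂h/∂x = [(+0.2)·5 − (-0.2)·(-15)] / -450 = +0.004444
∂h/∂y = [60·(-0.2) − (-50)·(+0.2)] / -450 = +0.004444
Flow = −∇h = (-0.004444 east, -0.004444 north), which points southwest.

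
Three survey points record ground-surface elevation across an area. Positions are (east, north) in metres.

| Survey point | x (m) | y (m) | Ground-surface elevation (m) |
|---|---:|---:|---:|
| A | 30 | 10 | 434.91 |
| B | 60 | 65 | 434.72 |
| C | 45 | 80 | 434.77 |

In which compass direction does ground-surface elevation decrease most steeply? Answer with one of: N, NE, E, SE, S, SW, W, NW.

E

Differences from A: to B (Δx, Δy, Δh) = (30, 55, -0.19); to C = (15, 70, -0.14).
Solve a·Δx + b·Δy = Δz: det = 30·70 − 15·55 = 1275.
∂z/∂x = [(-0.19)·70 − (-0.14)·55] / 1275 = -0.004392
∂z/∂y = [30·(-0.14) − 15·(-0.19)] / 1275 = -0.001059
Steepest decrease is along −∇f = (+0.004392 E, +0.001059 N) → east.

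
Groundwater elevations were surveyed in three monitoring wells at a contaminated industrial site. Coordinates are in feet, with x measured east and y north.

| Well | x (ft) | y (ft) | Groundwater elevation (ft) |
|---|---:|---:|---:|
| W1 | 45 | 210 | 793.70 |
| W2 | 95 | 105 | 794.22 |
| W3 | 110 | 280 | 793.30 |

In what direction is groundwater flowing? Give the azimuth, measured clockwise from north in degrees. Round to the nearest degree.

Taking W1 as reference: W2−W1 = (50, -105, +0.52); W3−W1 = (65, 70, -0.40).
Determinant of the coordinate differences = 50·70 − 65·(-105) = 10325.
∂h/∂x = [(+0.52)·70 − (-0.40)·(-105)] / 10325 = -0.0005424
∂h/∂y = [50·(-0.40) − 65·(+0.52)] / 10325 = -0.005211
Flow direction (−∇h) has components (+0.0005424 E, +0.005211 N).
Azimuth = atan2(E, N) = atan2(+0.0005424, +0.005211) = 5.9° ≈ 006°.

006°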